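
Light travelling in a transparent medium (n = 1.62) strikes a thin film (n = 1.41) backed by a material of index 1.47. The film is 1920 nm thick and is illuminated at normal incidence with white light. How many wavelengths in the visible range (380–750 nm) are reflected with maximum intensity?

Ray reflecting at the top interface goes from n = 1.62 toward n = 1.41: no phase shift.
At the lower boundary (n = 1.41 to n = 1.47) the reflected ray undergoes a half-wave phase shift.
Net: one phase inversion between the two reflected rays.
With one net inversion, constructive interference in reflection requires 2 n t = (m + ½) λ.
λ = 2 n t / (m + ½) = 5414 / (m + ½) nm.
m=6: 833 nm (IR); m=7: 722 nm (visible); m=8: 637 nm (visible); m=9: 570 nm (visible); m=10: 516 nm (visible); m=11: 471 nm (visible); m=12: 433 nm (visible); m=13: 401 nm (visible); m=14: 373 nm (UV).

7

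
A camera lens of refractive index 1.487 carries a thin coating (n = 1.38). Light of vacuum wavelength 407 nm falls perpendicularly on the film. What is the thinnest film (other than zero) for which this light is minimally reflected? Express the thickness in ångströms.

Top surface (1.0 → 1.38): reflection off a higher-index medium gives a half-wave phase shift.
Ray reflecting at the bottom interface goes from n = 1.38 toward n = 1.487: a half-wave phase shift.
Net: no relative phase inversion (both shifts match).
With no net inversion, destructive interference in reflection requires 2 n t = (m + ½) λ.
Minimum at m = 0: t = λ / (4 n) = 407 / (4 × 1.38) = 73.7 nm.

737 Å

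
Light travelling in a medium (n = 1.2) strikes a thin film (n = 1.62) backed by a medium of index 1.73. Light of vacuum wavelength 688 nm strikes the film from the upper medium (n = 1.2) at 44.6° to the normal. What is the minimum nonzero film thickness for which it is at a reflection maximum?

At the upper boundary (n = 1.2 to n = 1.62) the reflected ray undergoes a half-wave phase shift.
Bottom surface (1.62 → 1.73): reflection off a higher-index medium gives a half-wave phase shift.
Zero or two π shifts → no net half-wave offset.
For strong reflection here: 2 n t cos θ_r = m λ.
Snell's law: 1.2 sin 44.6° = 1.62 sin θ_r → sin θ_r = 0.520, cos θ_r = 0.854.
Minimum nonzero at m = 1: t = λ / (2 n cos θ_r) = 688 / (2 × 1.62 × 0.854) = 249 nm.

249 nm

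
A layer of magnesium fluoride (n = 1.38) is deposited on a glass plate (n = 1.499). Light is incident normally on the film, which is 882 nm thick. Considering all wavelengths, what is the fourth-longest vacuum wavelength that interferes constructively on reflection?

609 nm

Ray reflecting at the top interface goes from n = 1.0 toward n = 1.38: a half-wave phase shift.
At the lower boundary (n = 1.38 to n = 1.499) the reflected ray undergoes a half-wave phase shift.
Zero or two π shifts → no net half-wave offset.
For strong reflection here: 2 n t = m λ.
λ = 2 n t / m. The fourth-longest wavelength is m = 4: λ = 2 × 1.38 × 882 / 4.00 = 609 nm.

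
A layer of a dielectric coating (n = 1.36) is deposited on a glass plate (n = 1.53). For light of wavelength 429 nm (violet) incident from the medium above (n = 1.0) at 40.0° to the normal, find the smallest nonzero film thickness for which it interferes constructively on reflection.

At the upper boundary (n = 1.0 to n = 1.36) the reflected ray undergoes a half-wave phase shift.
Bottom surface (1.36 → 1.53): reflection off a higher-index medium gives a half-wave phase shift.
Net: no relative phase inversion (both shifts match).
For maximum reflection here: 2 n t cos θ_r = m λ.
Snell's law: 1.0 sin 40.0° = 1.36 sin θ_r → sin θ_r = 0.473, cos θ_r = 0.881.
Minimum nonzero at m = 1: t = λ / (2 n cos θ_r) = 429 / (2 × 1.36 × 0.881) = 179 nm.

179 nm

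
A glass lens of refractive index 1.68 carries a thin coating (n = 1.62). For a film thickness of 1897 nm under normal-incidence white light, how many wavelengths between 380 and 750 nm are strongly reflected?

Top surface (1.0 → 1.62): reflection off a higher-index medium gives a half-wave phase shift.
Bottom surface (1.62 → 1.68): reflection off a higher-index medium gives a half-wave phase shift.
Zero or two π shifts → no net half-wave offset.
So the condition for constructive reflection is 2 n t = m λ.
λ = 2 n t / m = 6146 / m nm.
m=8: 768 nm (IR); m=9: 683 nm (visible); m=10: 615 nm (visible); m=11: 559 nm (visible); m=12: 512 nm (visible); m=13: 473 nm (visible); m=14: 439 nm (visible); m=15: 410 nm (visible); m=16: 384 nm (visible); m=17: 362 nm (UV).

8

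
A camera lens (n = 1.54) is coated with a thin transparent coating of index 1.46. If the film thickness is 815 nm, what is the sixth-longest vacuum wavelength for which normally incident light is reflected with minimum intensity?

At the upper boundary (n = 1.0 to n = 1.46) the reflected ray undergoes a half-wave phase shift.
Bottom surface (1.46 → 1.54): reflection off a higher-index medium gives a half-wave phase shift.
Zero or two π shifts → no net half-wave offset.
So the condition for destructive reflection is 2 n t = (m + ½) λ.
λ = 2 n t / (m + ½). The sixth-longest wavelength is m = 5: λ = 2 × 1.46 × 815 / 5.50 = 433 nm.

433 nm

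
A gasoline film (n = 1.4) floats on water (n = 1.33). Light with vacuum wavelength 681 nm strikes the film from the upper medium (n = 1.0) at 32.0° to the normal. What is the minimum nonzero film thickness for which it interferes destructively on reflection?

263 nm

At the upper boundary (n = 1.0 to n = 1.4) the reflected ray undergoes a half-wave phase shift.
At the lower boundary (n = 1.4 to n = 1.33) the reflected ray undergoes no phase shift.
Exactly one π shift → a net half-wave offset.
With one net inversion, destructive interference in reflection requires 2 n t cos θ_r = m λ.
Snell's law: 1.0 sin 32.0° = 1.4 sin θ_r → sin θ_r = 0.379, cos θ_r = 0.926.
Minimum nonzero at m = 1: t = λ / (2 n cos θ_r) = 681 / (2 × 1.4 × 0.926) = 263 nm.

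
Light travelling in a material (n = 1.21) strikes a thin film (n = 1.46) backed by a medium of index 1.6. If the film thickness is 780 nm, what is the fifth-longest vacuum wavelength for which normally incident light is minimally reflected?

At the upper boundary (n = 1.21 to n = 1.46) the reflected ray undergoes a half-wave phase shift.
At the lower boundary (n = 1.46 to n = 1.6) the reflected ray undergoes a half-wave phase shift.
Zero or two π shifts → no net half-wave offset.
With no net inversion, destructive interference in reflection requires 2 n t = (m + ½) λ.
λ = 2 n t / (m + ½). The fifth-longest wavelength is m = 4: λ = 2 × 1.46 × 780 / 4.50 = 506 nm.

506 nm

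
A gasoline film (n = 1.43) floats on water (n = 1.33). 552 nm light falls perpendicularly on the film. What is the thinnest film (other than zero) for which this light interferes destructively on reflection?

193 nm

At the upper boundary (n = 1.0 to n = 1.43) the reflected ray undergoes a half-wave phase shift.
Bottom surface (1.43 → 1.33): reflection off a lower-index medium gives no phase shift.
Exactly one π shift → a net half-wave offset.
For weak reflection here: 2 n t = m λ.
Minimum nonzero at m = 1: t = λ / (2 n) = 552 / (2 × 1.43) = 193 nm.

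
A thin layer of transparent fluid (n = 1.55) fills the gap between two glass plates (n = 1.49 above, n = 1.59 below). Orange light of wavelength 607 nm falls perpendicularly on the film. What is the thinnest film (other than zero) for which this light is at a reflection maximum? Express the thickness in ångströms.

1958 Å

At the upper boundary (n = 1.49 to n = 1.55) the reflected ray undergoes a half-wave phase shift.
At the lower boundary (n = 1.55 to n = 1.59) the reflected ray undergoes a half-wave phase shift.
Net: no relative phase inversion (both shifts match).
So the condition for constructive reflection is 2 n t = m λ.
Minimum nonzero at m = 1: t = λ / (2 n) = 607 / (2 × 1.55) = 196 nm.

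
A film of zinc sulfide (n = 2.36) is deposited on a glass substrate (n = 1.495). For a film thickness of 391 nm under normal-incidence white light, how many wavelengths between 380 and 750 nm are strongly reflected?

Ray reflecting at the top interface goes from n = 1.0 toward n = 2.36: a half-wave phase shift.
Bottom surface (2.36 → 1.495): reflection off a lower-index medium gives no phase shift.
Net: one phase inversion between the two reflected rays.
So the condition for constructive reflection is 2 n t = (m + ½) λ.
λ = 2 n t / (m + ½) = 1846 / (m + ½) nm.
m=1: 1230 nm (IR); m=2: 738 nm (visible); m=3: 527 nm (visible); m=4: 410 nm (visible); m=5: 336 nm (UV).

3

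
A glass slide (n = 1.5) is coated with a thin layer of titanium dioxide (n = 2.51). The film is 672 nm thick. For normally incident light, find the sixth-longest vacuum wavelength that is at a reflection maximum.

613 nm

Top surface (1.0 → 2.51): reflection off a higher-index medium gives a half-wave phase shift.
Bottom surface (2.51 → 1.5): reflection off a lower-index medium gives no phase shift.
Exactly one π shift → a net half-wave offset.
With one net inversion, constructive interference in reflection requires 2 n t = (m + ½) λ.
λ = 2 n t / (m + ½). The sixth-longest wavelength is m = 5: λ = 2 × 2.51 × 672 / 5.50 = 613 nm.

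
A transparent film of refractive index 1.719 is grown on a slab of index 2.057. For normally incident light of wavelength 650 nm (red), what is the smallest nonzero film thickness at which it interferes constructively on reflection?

Ray reflecting at the top interface goes from n = 1.0 toward n = 1.719: a half-wave phase shift.
At the lower boundary (n = 1.719 to n = 2.057) the reflected ray undergoes a half-wave phase shift.
The two reflections carry the same phase change, so no net offset.
For bright reflection here: 2 n t = m λ.
The smallest nonzero thickness corresponds to m = 1: t = m λ / (2 n) = 1.00 × 650 / (2 × 1.719) = 189 nm.

189 nm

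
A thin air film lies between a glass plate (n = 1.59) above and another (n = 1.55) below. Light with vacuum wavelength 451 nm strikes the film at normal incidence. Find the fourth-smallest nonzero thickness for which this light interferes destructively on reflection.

902 nm

Top surface (1.59 → 1.0): reflection off a lower-index medium gives no phase shift.
At the lower boundary (n = 1.0 to n = 1.55) the reflected ray undergoes a half-wave phase shift.
The two reflections differ by half a wavelength.
With one net inversion, destructive interference in reflection requires 2 n t = m λ.
The fourth-smallest nonzero thickness corresponds to m = 4: t = m λ / (2 n) = 4.00 × 451 / (2 × 1.0) = 902 nm.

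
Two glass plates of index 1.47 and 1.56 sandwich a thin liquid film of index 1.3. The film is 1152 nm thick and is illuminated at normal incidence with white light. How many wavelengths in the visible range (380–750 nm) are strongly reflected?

Top surface (1.47 → 1.3): reflection off a lower-index medium gives no phase shift.
Ray reflecting at the bottom interface goes from n = 1.3 toward n = 1.56: a half-wave phase shift.
Exactly one π shift → a net half-wave offset.
For strong reflection here: 2 n t = (m + ½) λ.
λ = 2 n t / (m + ½) = 2995 / (m + ½) nm.
m=3: 856 nm (IR); m=4: 666 nm (visible); m=5: 545 nm (visible); m=6: 461 nm (visible); m=7: 399 nm (visible); m=8: 352 nm (UV).

4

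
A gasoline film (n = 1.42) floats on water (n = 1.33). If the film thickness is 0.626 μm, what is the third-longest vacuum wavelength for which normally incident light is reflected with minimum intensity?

593 nm

Top surface (1.0 → 1.42): reflection off a higher-index medium gives a half-wave phase shift.
Ray reflecting at the bottom interface goes from n = 1.42 toward n = 1.33: no phase shift.
Exactly one π shift → a net half-wave offset.
For weak reflection here: 2 n t = m λ.
λ = 2 n t / m. The third-longest wavelength is m = 3: λ = 2 × 1.42 × 626 / 3.00 = 593 nm.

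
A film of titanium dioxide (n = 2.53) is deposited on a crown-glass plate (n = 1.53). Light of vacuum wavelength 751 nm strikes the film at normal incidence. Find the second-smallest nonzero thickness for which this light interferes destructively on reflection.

297 nm

At the upper boundary (n = 1.0 to n = 2.53) the reflected ray undergoes a half-wave phase shift.
At the lower boundary (n = 2.53 to n = 1.53) the reflected ray undergoes no phase shift.
The two reflections differ by half a wavelength.
With one net inversion, destructive interference in reflection requires 2 n t = m λ.
The second-smallest nonzero thickness corresponds to m = 2: t = m λ / (2 n) = 2.00 × 751 / (2 × 2.53) = 297 nm.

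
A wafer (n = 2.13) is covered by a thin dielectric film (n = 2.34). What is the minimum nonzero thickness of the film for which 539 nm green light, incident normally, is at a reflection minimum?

115 nm

Top surface (1.0 → 2.34): reflection off a higher-index medium gives a half-wave phase shift.
Bottom surface (2.34 → 2.13): reflection off a lower-index medium gives no phase shift.
The two reflections differ by half a wavelength.
For dark reflection here: 2 n t = m λ.
Minimum nonzero at m = 1: t = λ / (2 n) = 539 / (2 × 2.34) = 115 nm.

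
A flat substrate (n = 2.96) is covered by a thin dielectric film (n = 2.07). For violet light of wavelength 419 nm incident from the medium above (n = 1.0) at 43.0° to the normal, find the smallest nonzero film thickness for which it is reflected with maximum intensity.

107 nm

Top surface (1.0 → 2.07): reflection off a higher-index medium gives a half-wave phase shift.
At the lower boundary (n = 2.07 to n = 2.96) the reflected ray undergoes a half-wave phase shift.
Net: no relative phase inversion (both shifts match).
With no net inversion, constructive interference in reflection requires 2 n t cos θ_r = m λ.
Snell's law: 1.0 sin 43.0° = 2.07 sin θ_r → sin θ_r = 0.329, cos θ_r = 0.944.
Minimum nonzero at m = 1: t = λ / (2 n cos θ_r) = 419 / (2 × 2.07 × 0.944) = 107 nm.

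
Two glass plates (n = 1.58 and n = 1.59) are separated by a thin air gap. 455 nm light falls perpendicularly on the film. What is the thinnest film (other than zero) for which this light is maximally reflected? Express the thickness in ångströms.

1138 Å

At the upper boundary (n = 1.58 to n = 1.0) the reflected ray undergoes no phase shift.
At the lower boundary (n = 1.0 to n = 1.59) the reflected ray undergoes a half-wave phase shift.
Net: one phase inversion between the two reflected rays.
So the condition for constructive reflection is 2 n t = (m + ½) λ.
Minimum at m = 0: t = λ / (4 n) = 455 / (4 × 1.0) = 114 nm.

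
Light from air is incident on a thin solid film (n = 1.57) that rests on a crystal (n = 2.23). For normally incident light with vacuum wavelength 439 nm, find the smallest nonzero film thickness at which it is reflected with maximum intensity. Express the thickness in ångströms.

1398 Å

At the upper boundary (n = 1.0 to n = 1.57) the reflected ray undergoes a half-wave phase shift.
At the lower boundary (n = 1.57 to n = 2.23) the reflected ray undergoes a half-wave phase shift.
Zero or two π shifts → no net half-wave offset.
With no net inversion, constructive interference in reflection requires 2 n t = m λ.
Minimum nonzero at m = 1: t = λ / (2 n) = 439 / (2 × 1.57) = 140 nm.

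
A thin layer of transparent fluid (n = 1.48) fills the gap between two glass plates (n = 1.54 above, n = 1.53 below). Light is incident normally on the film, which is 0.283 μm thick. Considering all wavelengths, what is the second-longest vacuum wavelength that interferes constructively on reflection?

558 nm

Top surface (1.54 → 1.48): reflection off a lower-index medium gives no phase shift.
Ray reflecting at the bottom interface goes from n = 1.48 toward n = 1.53: a half-wave phase shift.
Net: one phase inversion between the two reflected rays.
So the condition for constructive reflection is 2 n t = (m + ½) λ.
λ = 2 n t / (m + ½). The second-longest wavelength is m = 1: λ = 2 × 1.48 × 283 / 1.50 = 558 nm.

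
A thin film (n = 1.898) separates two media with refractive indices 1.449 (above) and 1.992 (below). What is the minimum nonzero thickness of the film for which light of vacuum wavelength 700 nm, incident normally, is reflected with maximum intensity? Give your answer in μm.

Ray reflecting at the top interface goes from n = 1.449 toward n = 1.898: a half-wave phase shift.
At the lower boundary (n = 1.898 to n = 1.992) the reflected ray undergoes a half-wave phase shift.
The two reflections carry the same phase change, so no net offset.
So the condition for constructive reflection is 2 n t = m λ.
Minimum nonzero at m = 1: t = λ / (2 n) = 700 / (2 × 1.898) = 184 nm.

0.184 μm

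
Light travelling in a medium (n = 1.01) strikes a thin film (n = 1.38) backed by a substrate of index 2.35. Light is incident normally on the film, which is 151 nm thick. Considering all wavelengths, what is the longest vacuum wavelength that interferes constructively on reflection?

Top surface (1.01 → 1.38): reflection off a higher-index medium gives a half-wave phase shift.
At the lower boundary (n = 1.38 to n = 2.35) the reflected ray undergoes a half-wave phase shift.
Zero or two π shifts → no net half-wave offset.
For bright reflection here: 2 n t = m λ.
λ = 2 n t / m. The longest wavelength is m = 1: λ = 2 × 1.38 × 151 / 1.00 = 417 nm.

417 nm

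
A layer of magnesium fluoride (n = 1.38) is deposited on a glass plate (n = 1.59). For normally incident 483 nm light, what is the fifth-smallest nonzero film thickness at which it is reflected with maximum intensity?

875 nm

Ray reflecting at the top interface goes from n = 1.0 toward n = 1.38: a half-wave phase shift.
At the lower boundary (n = 1.38 to n = 1.59) the reflected ray undergoes a half-wave phase shift.
The two reflections carry the same phase change, so no net offset.
For maximum reflection here: 2 n t = m λ.
The fifth-smallest nonzero thickness corresponds to m = 5: t = m λ / (2 n) = 5.00 × 483 / (2 × 1.38) = 875 nm.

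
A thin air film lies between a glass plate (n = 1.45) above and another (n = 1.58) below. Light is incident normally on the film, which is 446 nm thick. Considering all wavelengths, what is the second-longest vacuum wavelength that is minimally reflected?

Top surface (1.45 → 1.0): reflection off a lower-index medium gives no phase shift.
Bottom surface (1.0 → 1.58): reflection off a higher-index medium gives a half-wave phase shift.
Exactly one π shift → a net half-wave offset.
With one net inversion, destructive interference in reflection requires 2 n t = m λ.
λ = 2 n t / m. The second-longest wavelength is m = 2: λ = 2 × 1.0 × 446 / 2.00 = 446 nm.

446 nm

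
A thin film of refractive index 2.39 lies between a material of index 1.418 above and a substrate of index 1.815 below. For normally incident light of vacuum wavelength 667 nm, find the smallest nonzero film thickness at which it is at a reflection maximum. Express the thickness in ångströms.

At the upper boundary (n = 1.418 to n = 2.39) the reflected ray undergoes a half-wave phase shift.
At the lower boundary (n = 2.39 to n = 1.815) the reflected ray undergoes no phase shift.
The two reflections differ by half a wavelength.
So the condition for constructive reflection is 2 n t = (m + ½) λ.
Minimum at m = 0: t = λ / (4 n) = 667 / (4 × 2.39) = 69.8 nm.

698 Å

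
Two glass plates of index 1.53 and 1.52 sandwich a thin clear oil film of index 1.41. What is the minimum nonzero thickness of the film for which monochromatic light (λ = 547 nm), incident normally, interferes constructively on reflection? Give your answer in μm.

0.0970 μm

Top surface (1.53 → 1.41): reflection off a lower-index medium gives no phase shift.
Bottom surface (1.41 → 1.52): reflection off a higher-index medium gives a half-wave phase shift.
Exactly one π shift → a net half-wave offset.
With one net inversion, constructive interference in reflection requires 2 n t = (m + ½) λ.
Minimum at m = 0: t = λ / (4 n) = 547 / (4 × 1.41) = 97.0 nm.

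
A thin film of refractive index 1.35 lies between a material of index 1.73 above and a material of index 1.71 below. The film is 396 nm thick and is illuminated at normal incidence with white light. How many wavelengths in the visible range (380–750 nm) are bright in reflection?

At the upper boundary (n = 1.73 to n = 1.35) the reflected ray undergoes no phase shift.
Bottom surface (1.35 → 1.71): reflection off a higher-index medium gives a half-wave phase shift.
Net: one phase inversion between the two reflected rays.
With one net inversion, constructive interference in reflection requires 2 n t = (m + ½) λ.
λ = 2 n t / (m + ½) = 1069 / (m + ½) nm.
m=0: 2138 nm (IR); m=1: 713 nm (visible); m=2: 428 nm (visible); m=3: 305 nm (UV).

2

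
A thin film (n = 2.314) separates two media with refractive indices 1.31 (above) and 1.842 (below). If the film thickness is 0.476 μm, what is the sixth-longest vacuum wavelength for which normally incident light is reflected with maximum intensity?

401 nm

At the upper boundary (n = 1.31 to n = 2.314) the reflected ray undergoes a half-wave phase shift.
Bottom surface (2.314 → 1.842): reflection off a lower-index medium gives no phase shift.
Exactly one π shift → a net half-wave offset.
For strong reflection here: 2 n t = (m + ½) λ.
λ = 2 n t / (m + ½). The sixth-longest wavelength is m = 5: λ = 2 × 2.314 × 476 / 5.50 = 401 nm.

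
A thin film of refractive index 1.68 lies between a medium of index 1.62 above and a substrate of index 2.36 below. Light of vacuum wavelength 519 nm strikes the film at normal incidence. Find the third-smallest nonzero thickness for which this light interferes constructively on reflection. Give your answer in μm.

0.463 μm

Ray reflecting at the top interface goes from n = 1.62 toward n = 1.68: a half-wave phase shift.
At the lower boundary (n = 1.68 to n = 2.36) the reflected ray undergoes a half-wave phase shift.
Net: no relative phase inversion (both shifts match).
For maximum reflection here: 2 n t = m λ.
The third-smallest nonzero thickness corresponds to m = 3: t = m λ / (2 n) = 3.00 × 519 / (2 × 1.68) = 463 nm.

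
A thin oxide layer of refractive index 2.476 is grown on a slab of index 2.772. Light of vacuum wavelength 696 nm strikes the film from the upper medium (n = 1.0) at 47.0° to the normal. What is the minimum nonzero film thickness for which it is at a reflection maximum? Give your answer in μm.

At the upper boundary (n = 1.0 to n = 2.476) the reflected ray undergoes a half-wave phase shift.
Bottom surface (2.476 → 2.772): reflection off a higher-index medium gives a half-wave phase shift.
Net: no relative phase inversion (both shifts match).
With no net inversion, constructive interference in reflection requires 2 n t cos θ_r = m λ.
Snell's law: 1.0 sin 47.0° = 2.476 sin θ_r → sin θ_r = 0.295, cos θ_r = 0.955.
Minimum nonzero at m = 1: t = λ / (2 n cos θ_r) = 696 / (2 × 2.476 × 0.955) = 147 nm.

0.147 μm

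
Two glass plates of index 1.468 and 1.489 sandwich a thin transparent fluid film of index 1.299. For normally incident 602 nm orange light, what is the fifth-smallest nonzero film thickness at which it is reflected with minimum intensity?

1159 nm

Ray reflecting at the top interface goes from n = 1.468 toward n = 1.299: no phase shift.
Bottom surface (1.299 → 1.489): reflection off a higher-index medium gives a half-wave phase shift.
Exactly one π shift → a net half-wave offset.
For weak reflection here: 2 n t = m λ.
The fifth-smallest nonzero thickness corresponds to m = 5: t = m λ / (2 n) = 5.00 × 602 / (2 × 1.299) = 1159 nm.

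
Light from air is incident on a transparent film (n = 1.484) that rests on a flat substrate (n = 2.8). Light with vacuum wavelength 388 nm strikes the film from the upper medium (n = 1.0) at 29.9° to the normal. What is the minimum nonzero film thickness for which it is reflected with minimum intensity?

Ray reflecting at the top interface goes from n = 1.0 toward n = 1.484: a half-wave phase shift.
Ray reflecting at the bottom interface goes from n = 1.484 toward n = 2.8: a half-wave phase shift.
Zero or two π shifts → no net half-wave offset.
With no net inversion, destructive interference in reflection requires 2 n t cos θ_r = (m + ½) λ.
Snell's law: 1.0 sin 29.9° = 1.484 sin θ_r → sin θ_r = 0.336, cos θ_r = 0.942.
Minimum at m = 0: t = λ / (4 n cos θ_r) = 388 / (4 × 1.484 × 0.942) = 69.4 nm.

69.4 nm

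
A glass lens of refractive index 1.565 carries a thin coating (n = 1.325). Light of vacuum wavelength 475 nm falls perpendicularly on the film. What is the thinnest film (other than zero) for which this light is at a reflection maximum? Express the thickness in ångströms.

Top surface (1.0 → 1.325): reflection off a higher-index medium gives a half-wave phase shift.
Ray reflecting at the bottom interface goes from n = 1.325 toward n = 1.565: a half-wave phase shift.
The two reflections carry the same phase change, so no net offset.
So the condition for constructive reflection is 2 n t = m λ.
Minimum nonzero at m = 1: t = λ / (2 n) = 475 / (2 × 1.325) = 179 nm.

1792 Å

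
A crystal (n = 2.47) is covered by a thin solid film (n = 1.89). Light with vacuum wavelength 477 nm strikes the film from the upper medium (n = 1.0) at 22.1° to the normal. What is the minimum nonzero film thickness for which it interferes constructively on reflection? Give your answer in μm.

Top surface (1.0 → 1.89): reflection off a higher-index medium gives a half-wave phase shift.
Bottom surface (1.89 → 2.47): reflection off a higher-index medium gives a half-wave phase shift.
Net: no relative phase inversion (both shifts match).
So the condition for constructive reflection is 2 n t cos θ_r = m λ.
Snell's law: 1.0 sin 22.1° = 1.89 sin θ_r → sin θ_r = 0.199, cos θ_r = 0.980.
Minimum nonzero at m = 1: t = λ / (2 n cos θ_r) = 477 / (2 × 1.89 × 0.980) = 129 nm.

0.129 μm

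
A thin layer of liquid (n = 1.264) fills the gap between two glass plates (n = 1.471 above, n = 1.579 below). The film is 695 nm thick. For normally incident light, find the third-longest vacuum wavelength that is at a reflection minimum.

586 nm

Top surface (1.471 → 1.264): reflection off a lower-index medium gives no phase shift.
At the lower boundary (n = 1.264 to n = 1.579) the reflected ray undergoes a half-wave phase shift.
Exactly one π shift → a net half-wave offset.
So the condition for destructive reflection is 2 n t = m λ.
λ = 2 n t / m. The third-longest wavelength is m = 3: λ = 2 × 1.264 × 695 / 3.00 = 586 nm.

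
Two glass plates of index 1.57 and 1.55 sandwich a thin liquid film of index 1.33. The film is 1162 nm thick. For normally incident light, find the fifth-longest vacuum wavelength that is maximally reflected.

687 nm

At the upper boundary (n = 1.57 to n = 1.33) the reflected ray undergoes no phase shift.
Bottom surface (1.33 → 1.55): reflection off a higher-index medium gives a half-wave phase shift.
Exactly one π shift → a net half-wave offset.
For bright reflection here: 2 n t = (m + ½) λ.
λ = 2 n t / (m + ½). The fifth-longest wavelength is m = 4: λ = 2 × 1.33 × 1162 / 4.50 = 687 nm.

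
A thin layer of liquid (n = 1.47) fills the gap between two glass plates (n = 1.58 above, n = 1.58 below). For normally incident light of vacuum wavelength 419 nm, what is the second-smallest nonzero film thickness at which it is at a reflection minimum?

285 nm

At the upper boundary (n = 1.58 to n = 1.47) the reflected ray undergoes no phase shift.
Bottom surface (1.47 → 1.58): reflection off a higher-index medium gives a half-wave phase shift.
The two reflections differ by half a wavelength.
For minimum reflection here: 2 n t = m λ.
The second-smallest nonzero thickness corresponds to m = 2: t = m λ / (2 n) = 2.00 × 419 / (2 × 1.47) = 285 nm.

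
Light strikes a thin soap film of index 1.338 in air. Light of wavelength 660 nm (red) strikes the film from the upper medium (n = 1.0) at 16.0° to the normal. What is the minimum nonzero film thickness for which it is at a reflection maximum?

At the upper boundary (n = 1.0 to n = 1.338) the reflected ray undergoes a half-wave phase shift.
At the lower boundary (n = 1.338 to n = 1.0) the reflected ray undergoes no phase shift.
Net: one phase inversion between the two reflected rays.
For maximum reflection here: 2 n t cos θ_r = (m + ½) λ.
Snell's law: 1.0 sin 16.0° = 1.338 sin θ_r → sin θ_r = 0.206, cos θ_r = 0.979.
Minimum at m = 0: t = λ / (4 n cos θ_r) = 660 / (4 × 1.338 × 0.979) = 126 nm.

126 nm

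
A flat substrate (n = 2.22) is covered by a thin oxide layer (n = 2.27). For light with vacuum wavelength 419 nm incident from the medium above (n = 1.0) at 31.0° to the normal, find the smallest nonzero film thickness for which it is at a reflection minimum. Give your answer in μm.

Top surface (1.0 → 2.27): reflection off a higher-index medium gives a half-wave phase shift.
Ray reflecting at the bottom interface goes from n = 2.27 toward n = 2.22: no phase shift.
Exactly one π shift → a net half-wave offset.
For minimum reflection here: 2 n t cos θ_r = m λ.
Snell's law: 1.0 sin 31.0° = 2.27 sin θ_r → sin θ_r = 0.227, cos θ_r = 0.974.
Minimum nonzero at m = 1: t = λ / (2 n cos θ_r) = 419 / (2 × 2.27 × 0.974) = 94.8 nm.

0.0948 μm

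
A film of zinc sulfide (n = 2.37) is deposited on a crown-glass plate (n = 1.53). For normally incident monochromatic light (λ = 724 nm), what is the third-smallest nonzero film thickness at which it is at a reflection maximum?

382 nm

Ray reflecting at the top interface goes from n = 1.0 toward n = 2.37: a half-wave phase shift.
At the lower boundary (n = 2.37 to n = 1.53) the reflected ray undergoes no phase shift.
The two reflections differ by half a wavelength.
For strong reflection here: 2 n t = (m + ½) λ.
The third-smallest nonzero thickness corresponds to m = 2: t = (m + ½) λ / (2 n) = 2.50 × 724 / (2 × 2.37) = 382 nm.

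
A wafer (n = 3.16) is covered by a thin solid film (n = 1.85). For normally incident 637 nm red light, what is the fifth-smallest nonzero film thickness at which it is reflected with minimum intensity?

775 nm

At the upper boundary (n = 1.0 to n = 1.85) the reflected ray undergoes a half-wave phase shift.
Ray reflecting at the bottom interface goes from n = 1.85 toward n = 3.16: a half-wave phase shift.
Zero or two π shifts → no net half-wave offset.
For minimum reflection here: 2 n t = (m + ½) λ.
The fifth-smallest nonzero thickness corresponds to m = 4: t = (m + ½) λ / (2 n) = 4.50 × 637 / (2 × 1.85) = 775 nm.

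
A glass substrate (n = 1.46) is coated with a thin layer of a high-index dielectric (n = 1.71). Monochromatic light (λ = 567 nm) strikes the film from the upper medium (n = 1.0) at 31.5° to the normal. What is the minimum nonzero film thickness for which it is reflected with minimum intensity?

Top surface (1.0 → 1.71): reflection off a higher-index medium gives a half-wave phase shift.
Bottom surface (1.71 → 1.46): reflection off a lower-index medium gives no phase shift.
Net: one phase inversion between the two reflected rays.
For dark reflection here: 2 n t cos θ_r = m λ.
Snell's law: 1.0 sin 31.5° = 1.71 sin θ_r → sin θ_r = 0.306, cos θ_r = 0.952.
Minimum nonzero at m = 1: t = λ / (2 n cos θ_r) = 567 / (2 × 1.71 × 0.952) = 174 nm.

174 nm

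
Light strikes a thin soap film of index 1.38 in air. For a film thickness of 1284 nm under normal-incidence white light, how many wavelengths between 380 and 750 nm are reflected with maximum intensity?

At the upper boundary (n = 1.0 to n = 1.38) the reflected ray undergoes a half-wave phase shift.
Ray reflecting at the bottom interface goes from n = 1.38 toward n = 1.0: no phase shift.
Net: one phase inversion between the two reflected rays.
For bright reflection here: 2 n t = (m + ½) λ.
λ = 2 n t / (m + ½) = 3544 / (m + ½) nm.
m=4: 788 nm (IR); m=5: 644 nm (visible); m=6: 545 nm (visible); m=7: 473 nm (visible); m=8: 417 nm (visible); m=9: 373 nm (UV).

4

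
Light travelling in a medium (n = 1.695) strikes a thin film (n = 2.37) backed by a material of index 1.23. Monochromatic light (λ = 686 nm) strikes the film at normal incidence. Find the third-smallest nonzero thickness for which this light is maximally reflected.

362 nm

Ray reflecting at the top interface goes from n = 1.695 toward n = 2.37: a half-wave phase shift.
Ray reflecting at the bottom interface goes from n = 2.37 toward n = 1.23: no phase shift.
Net: one phase inversion between the two reflected rays.
For bright reflection here: 2 n t = (m + ½) λ.
The third-smallest nonzero thickness corresponds to m = 2: t = (m + ½) λ / (2 n) = 2.50 × 686 / (2 × 2.37) = 362 nm.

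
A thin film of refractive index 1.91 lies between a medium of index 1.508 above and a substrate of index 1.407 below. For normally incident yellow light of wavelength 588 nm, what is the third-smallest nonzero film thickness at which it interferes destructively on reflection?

462 nm

Ray reflecting at the top interface goes from n = 1.508 toward n = 1.91: a half-wave phase shift.
Ray reflecting at the bottom interface goes from n = 1.91 toward n = 1.407: no phase shift.
The two reflections differ by half a wavelength.
So the condition for destructive reflection is 2 n t = m λ.
The third-smallest nonzero thickness corresponds to m = 3: t = m λ / (2 n) = 3.00 × 588 / (2 × 1.91) = 462 nm.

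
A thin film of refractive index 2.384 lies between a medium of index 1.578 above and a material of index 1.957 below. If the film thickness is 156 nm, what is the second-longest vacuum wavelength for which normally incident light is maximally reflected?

496 nm

At the upper boundary (n = 1.578 to n = 2.384) the reflected ray undergoes a half-wave phase shift.
Bottom surface (2.384 → 1.957): reflection off a lower-index medium gives no phase shift.
Exactly one π shift → a net half-wave offset.
So the condition for constructive reflection is 2 n t = (m + ½) λ.
λ = 2 n t / (m + ½). The second-longest wavelength is m = 1: λ = 2 × 2.384 × 156 / 1.50 = 496 nm.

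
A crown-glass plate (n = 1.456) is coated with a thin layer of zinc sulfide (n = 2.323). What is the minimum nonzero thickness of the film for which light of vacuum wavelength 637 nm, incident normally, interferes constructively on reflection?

Top surface (1.0 → 2.323): reflection off a higher-index medium gives a half-wave phase shift.
Bottom surface (2.323 → 1.456): reflection off a lower-index medium gives no phase shift.
The two reflections differ by half a wavelength.
For bright reflection here: 2 n t = (m + ½) λ.
Minimum at m = 0: t = λ / (4 n) = 637 / (4 × 2.323) = 68.6 nm.

68.6 nm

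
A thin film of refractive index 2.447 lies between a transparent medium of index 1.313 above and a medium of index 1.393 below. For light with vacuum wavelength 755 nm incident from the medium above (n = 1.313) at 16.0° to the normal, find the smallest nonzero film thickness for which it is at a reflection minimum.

Top surface (1.313 → 2.447): reflection off a higher-index medium gives a half-wave phase shift.
At the lower boundary (n = 2.447 to n = 1.393) the reflected ray undergoes no phase shift.
Net: one phase inversion between the two reflected rays.
So the condition for destructive reflection is 2 n t cos θ_r = m λ.
Snell's law: 1.313 sin 16.0° = 2.447 sin θ_r → sin θ_r = 0.148, cos θ_r = 0.989.
Minimum nonzero at m = 1: t = λ / (2 n cos θ_r) = 755 / (2 × 2.447 × 0.989) = 156 nm.

156 nm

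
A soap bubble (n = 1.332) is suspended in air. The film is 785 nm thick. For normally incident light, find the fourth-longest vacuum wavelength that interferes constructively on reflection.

At the upper boundary (n = 1.0 to n = 1.332) the reflected ray undergoes a half-wave phase shift.
Ray reflecting at the bottom interface goes from n = 1.332 toward n = 1.0: no phase shift.
Exactly one π shift → a net half-wave offset.
For strong reflection here: 2 n t = (m + ½) λ.
λ = 2 n t / (m + ½). The fourth-longest wavelength is m = 3: λ = 2 × 1.332 × 785 / 3.50 = 597 nm.

597 nm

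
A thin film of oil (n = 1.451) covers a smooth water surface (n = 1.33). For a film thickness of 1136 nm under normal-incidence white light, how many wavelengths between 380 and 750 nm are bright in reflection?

5

Top surface (1.0 → 1.451): reflection off a higher-index medium gives a half-wave phase shift.
Ray reflecting at the bottom interface goes from n = 1.451 toward n = 1.33: no phase shift.
Net: one phase inversion between the two reflected rays.
With one net inversion, constructive interference in reflection requires 2 n t = (m + ½) λ.
λ = 2 n t / (m + ½) = 3297 / (m + ½) nm.
m=3: 942 nm (IR); m=4: 733 nm (visible); m=5: 599 nm (visible); m=6: 507 nm (visible); m=7: 440 nm (visible); m=8: 388 nm (visible); m=9: 347 nm (UV).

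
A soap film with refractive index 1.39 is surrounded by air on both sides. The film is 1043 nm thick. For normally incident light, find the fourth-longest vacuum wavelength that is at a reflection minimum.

725 nm

Ray reflecting at the top interface goes from n = 1.0 toward n = 1.39: a half-wave phase shift.
Ray reflecting at the bottom interface goes from n = 1.39 toward n = 1.0: no phase shift.
Exactly one π shift → a net half-wave offset.
For dark reflection here: 2 n t = m λ.
λ = 2 n t / m. The fourth-longest wavelength is m = 4: λ = 2 × 1.39 × 1043 / 4.00 = 725 nm.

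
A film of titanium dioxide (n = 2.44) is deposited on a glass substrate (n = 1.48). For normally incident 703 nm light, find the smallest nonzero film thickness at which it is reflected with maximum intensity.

72.0 nm

At the upper boundary (n = 1.0 to n = 2.44) the reflected ray undergoes a half-wave phase shift.
Ray reflecting at the bottom interface goes from n = 2.44 toward n = 1.48: no phase shift.
The two reflections differ by half a wavelength.
So the condition for constructive reflection is 2 n t = (m + ½) λ.
Minimum at m = 0: t = λ / (4 n) = 703 / (4 × 2.44) = 72.0 nm.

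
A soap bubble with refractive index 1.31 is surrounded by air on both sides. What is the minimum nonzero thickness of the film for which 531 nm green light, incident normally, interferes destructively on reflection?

203 nm

At the upper boundary (n = 1.0 to n = 1.31) the reflected ray undergoes a half-wave phase shift.
Ray reflecting at the bottom interface goes from n = 1.31 toward n = 1.0: no phase shift.
Net: one phase inversion between the two reflected rays.
For minimum reflection here: 2 n t = m λ.
Minimum nonzero at m = 1: t = λ / (2 n) = 531 / (2 × 1.31) = 203 nm.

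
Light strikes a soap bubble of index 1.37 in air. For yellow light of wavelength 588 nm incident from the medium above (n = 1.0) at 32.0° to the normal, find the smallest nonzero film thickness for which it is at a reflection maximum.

Top surface (1.0 → 1.37): reflection off a higher-index medium gives a half-wave phase shift.
Bottom surface (1.37 → 1.0): reflection off a lower-index medium gives no phase shift.
Exactly one π shift → a net half-wave offset.
With one net inversion, constructive interference in reflection requires 2 n t cos θ_r = (m + ½) λ.
Snell's law: 1.0 sin 32.0° = 1.37 sin θ_r → sin θ_r = 0.387, cos θ_r = 0.922.
Minimum at m = 0: t = λ / (4 n cos θ_r) = 588 / (4 × 1.37 × 0.922) = 116 nm.

116 nm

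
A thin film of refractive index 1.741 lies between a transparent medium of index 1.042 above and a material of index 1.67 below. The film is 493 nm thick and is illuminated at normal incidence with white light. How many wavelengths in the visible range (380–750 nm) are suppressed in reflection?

2

Ray reflecting at the top interface goes from n = 1.042 toward n = 1.741: a half-wave phase shift.
Ray reflecting at the bottom interface goes from n = 1.741 toward n = 1.67: no phase shift.
Net: one phase inversion between the two reflected rays.
With one net inversion, destructive interference in reflection requires 2 n t = m λ.
λ = 2 n t / m = 1717 / m nm.
m=2: 858 nm (IR); m=3: 572 nm (visible); m=4: 429 nm (visible); m=5: 343 nm (UV).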